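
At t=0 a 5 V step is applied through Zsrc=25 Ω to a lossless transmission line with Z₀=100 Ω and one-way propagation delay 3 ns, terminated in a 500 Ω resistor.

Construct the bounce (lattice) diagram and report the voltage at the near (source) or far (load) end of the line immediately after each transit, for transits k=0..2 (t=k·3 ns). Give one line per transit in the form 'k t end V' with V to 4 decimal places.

0 0 source 4.0000
1 3 load 6.6667
2 6 source 5.0667

Γ_L=0.666667, Γ_S=-0.600000; launch V₁=5·100/125=4.000000
k=0 src: V=4.0000
k=1 load: inc=4.000000, refl=4.000000·0.666667=2.6667; V=0.000000+4.000000+2.666667=6.6667
k=2 src: inc=2.666667, refl=2.666667·-0.600000=-1.6000; V=4.000000+2.666667+-1.600000=5.0667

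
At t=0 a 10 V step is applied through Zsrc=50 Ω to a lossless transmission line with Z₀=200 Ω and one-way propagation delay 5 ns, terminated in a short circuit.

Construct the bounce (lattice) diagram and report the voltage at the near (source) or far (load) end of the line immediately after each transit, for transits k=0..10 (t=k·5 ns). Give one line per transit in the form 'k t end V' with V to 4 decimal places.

Γ_L=-1.000000, Γ_S=-0.600000; launch V₁=10·200/250=8.000000
k=0 src: V=8.0000
k=1 load: inc=8.000000, refl=8.000000·-1.000000=-8.0000; V=0.000000+8.000000+-8.000000=0.0000
k=2 src: inc=-8.000000, refl=-8.000000·-0.600000=4.8000; V=8.000000+-8.000000+4.800000=4.8000
k=3 load: inc=4.800000, refl=4.800000·-1.000000=-4.8000; V=0.000000+4.800000+-4.800000=0.0000
k=4 src: inc=-4.800000, refl=-4.800000·-0.600000=2.8800; V=4.800000+-4.800000+2.880000=2.8800
k=5 load: inc=2.880000, refl=2.880000·-1.000000=-2.8800; V=0.000000+2.880000+-2.880000=0.0000
k=6 src: inc=-2.880000, refl=-2.880000·-0.600000=1.7280; V=2.880000+-2.880000+1.728000=1.7280
k=7 load: inc=1.728000, refl=1.728000·-1.000000=-1.7280; V=0.000000+1.728000+-1.728000=0.0000
k=8 src: inc=-1.728000, refl=-1.728000·-0.600000=1.0368; V=1.728000+-1.728000+1.036800=1.0368
k=9 load: inc=1.036800, refl=1.036800·-1.000000=-1.0368; V=0.000000+1.036800+-1.036800=0.0000
k=10 src: inc=-1.036800, refl=-1.036800·-0.600000=0.6221; V=1.036800+-1.036800+0.622080=0.6221

0 0 source 8.0000
1 5 load 0.0000
2 10 source 4.8000
3 15 load 0.0000
4 20 source 2.8800
5 25 load 0.0000
6 30 source 1.7280
7 35 load 0.0000
8 40 source 1.0368
9 45 load 0.0000
10 50 source 0.6221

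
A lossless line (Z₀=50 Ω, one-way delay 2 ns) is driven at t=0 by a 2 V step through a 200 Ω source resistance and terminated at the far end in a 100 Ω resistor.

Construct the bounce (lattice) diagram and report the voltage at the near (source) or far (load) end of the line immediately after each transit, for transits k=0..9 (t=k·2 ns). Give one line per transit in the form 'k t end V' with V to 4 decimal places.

Γ_L=0.333333, Γ_S=0.600000; launch V₁=2·50/250=0.400000
k=0 src: V=0.4000
k=1 load: inc=0.400000, refl=0.400000·0.333333=0.1333; V=0.000000+0.400000+0.133333=0.5333
k=2 src: inc=0.133333, refl=0.133333·0.600000=0.0800; V=0.400000+0.133333+0.080000=0.6133
k=3 load: inc=0.080000, refl=0.080000·0.333333=0.0267; V=0.533333+0.080000+0.026667=0.6400
k=4 src: inc=0.026667, refl=0.026667·0.600000=0.0160; V=0.613333+0.026667+0.016000=0.6560
k=5 load: inc=0.016000, refl=0.016000·0.333333=0.0053; V=0.640000+0.016000+0.005333=0.6613
k=6 src: inc=0.005333, refl=0.005333·0.600000=0.0032; V=0.656000+0.005333+0.003200=0.6645
k=7 load: inc=0.003200, refl=0.003200·0.333333=0.0011; V=0.661333+0.003200+0.001067=0.6656
k=8 src: inc=0.001067, refl=0.001067·0.600000=0.0006; V=0.664533+0.001067+0.000640=0.6662
k=9 load: inc=0.000640, refl=0.000640·0.333333=0.0002; V=0.665600+0.000640+0.000213=0.6665

0 0 source 0.4000
1 2 load 0.5333
2 4 source 0.6133
3 6 load 0.6400
4 8 source 0.6560
5 10 load 0.6613
6 12 source 0.6645
7 14 load 0.6656
8 16 source 0.6662
9 18 load 0.6665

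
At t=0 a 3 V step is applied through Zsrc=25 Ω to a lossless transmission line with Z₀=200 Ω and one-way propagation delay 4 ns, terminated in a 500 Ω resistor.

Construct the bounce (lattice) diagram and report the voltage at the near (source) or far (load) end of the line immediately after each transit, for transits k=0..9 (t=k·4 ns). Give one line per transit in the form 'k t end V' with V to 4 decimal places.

Γ_L=0.428571, Γ_S=-0.777778; launch V₁=3·200/225=2.666667
k=0 src: V=2.6667
k=1 load: inc=2.666667, refl=2.666667·0.428571=1.1429; V=0.000000+2.666667+1.142857=3.8095
k=2 src: inc=1.142857, refl=1.142857·-0.777778=-0.8889; V=2.666667+1.142857+-0.888889=2.9206
k=3 load: inc=-0.888889, refl=-0.888889·0.428571=-0.3810; V=3.809524+-0.888889+-0.380952=2.5397
k=4 src: inc=-0.380952, refl=-0.380952·-0.777778=0.2963; V=2.920635+-0.380952+0.296296=2.8360
k=5 load: inc=0.296296, refl=0.296296·0.428571=0.1270; V=2.539683+0.296296+0.126984=2.9630
k=6 src: inc=0.126984, refl=0.126984·-0.777778=-0.0988; V=2.835979+0.126984+-0.098765=2.8642
k=7 load: inc=-0.098765, refl=-0.098765·0.428571=-0.0423; V=2.962963+-0.098765+-0.042328=2.8219
k=8 src: inc=-0.042328, refl=-0.042328·-0.777778=0.0329; V=2.864198+-0.042328+0.032922=2.8548
k=9 load: inc=0.032922, refl=0.032922·0.428571=0.0141; V=2.821869+0.032922+0.014109=2.8689

0 0 source 2.6667
1 4 load 3.8095
2 8 source 2.9206
3 12 load 2.5397
4 16 source 2.8360
5 20 load 2.9630
6 24 source 2.8642
7 28 load 2.8219
8 32 source 2.8548
9 36 load 2.8689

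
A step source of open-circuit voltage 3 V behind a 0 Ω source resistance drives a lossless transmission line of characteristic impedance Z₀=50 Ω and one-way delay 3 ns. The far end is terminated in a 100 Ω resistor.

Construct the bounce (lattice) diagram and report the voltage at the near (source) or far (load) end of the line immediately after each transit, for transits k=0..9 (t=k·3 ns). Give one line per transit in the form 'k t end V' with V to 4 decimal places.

0 0 source 3.0000
1 3 load 4.0000
2 6 source 3.0000
3 9 load 2.6667
4 12 source 3.0000
5 15 load 3.1111
6 18 source 3.0000
7 21 load 2.9630
8 24 source 3.0000
9 27 load 3.0123

Γ_L=0.333333, Γ_S=-1.000000; launch V₁=3·50/50=3.000000
k=0 src: V=3.0000
k=1 load: inc=3.000000, refl=3.000000·0.333333=1.0000; V=0.000000+3.000000+1.000000=4.0000
k=2 src: inc=1.000000, refl=1.000000·-1.000000=-1.0000; V=3.000000+1.000000+-1.000000=3.0000
k=3 load: inc=-1.000000, refl=-1.000000·0.333333=-0.3333; V=4.000000+-1.000000+-0.333333=2.6667
k=4 src: inc=-0.333333, refl=-0.333333·-1.000000=0.3333; V=3.000000+-0.333333+0.333333=3.0000
k=5 load: inc=0.333333, refl=0.333333·0.333333=0.1111; V=2.666667+0.333333+0.111111=3.1111
k=6 src: inc=0.111111, refl=0.111111·-1.000000=-0.1111; V=3.000000+0.111111+-0.111111=3.0000
k=7 load: inc=-0.111111, refl=-0.111111·0.333333=-0.0370; V=3.111111+-0.111111+-0.037037=2.9630
k=8 src: inc=-0.037037, refl=-0.037037·-1.000000=0.0370; V=3.000000+-0.037037+0.037037=3.0000
k=9 load: inc=0.037037, refl=0.037037·0.333333=0.0123; V=2.962963+0.037037+0.012346=3.0123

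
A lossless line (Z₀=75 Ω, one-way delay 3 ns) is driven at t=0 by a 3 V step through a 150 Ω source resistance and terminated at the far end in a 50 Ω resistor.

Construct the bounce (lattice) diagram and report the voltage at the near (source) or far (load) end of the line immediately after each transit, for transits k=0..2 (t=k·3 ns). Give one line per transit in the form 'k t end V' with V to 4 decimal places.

Γ_L=-0.200000, Γ_S=0.333333; launch V₁=3·75/225=1.000000
k=0 src: V=1.0000
k=1 load: inc=1.000000, refl=1.000000·-0.200000=-0.2000; V=0.000000+1.000000+-0.200000=0.8000
k=2 src: inc=-0.200000, refl=-0.200000·0.333333=-0.0667; V=1.000000+-0.200000+-0.066667=0.7333

0 0 source 1.0000
1 3 load 0.8000
2 6 source 0.7333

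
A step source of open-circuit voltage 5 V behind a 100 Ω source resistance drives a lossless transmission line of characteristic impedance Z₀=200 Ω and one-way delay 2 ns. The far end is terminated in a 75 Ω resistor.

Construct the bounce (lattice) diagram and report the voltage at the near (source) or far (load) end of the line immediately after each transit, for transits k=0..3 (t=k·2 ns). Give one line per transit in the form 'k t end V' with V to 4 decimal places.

0 0 source 3.3333
1 2 load 1.8182
2 4 source 2.3232
3 6 load 2.0937

Γ_L=-0.454545, Γ_S=-0.333333; launch V₁=5·200/300=3.333333
k=0 src: V=3.3333
k=1 load: inc=3.333333, refl=3.333333·-0.454545=-1.5152; V=0.000000+3.333333+-1.515152=1.8182
k=2 src: inc=-1.515152, refl=-1.515152·-0.333333=0.5051; V=3.333333+-1.515152+0.505051=2.3232
k=3 load: inc=0.505051, refl=0.505051·-0.454545=-0.2296; V=1.818182+0.505051+-0.229568=2.0937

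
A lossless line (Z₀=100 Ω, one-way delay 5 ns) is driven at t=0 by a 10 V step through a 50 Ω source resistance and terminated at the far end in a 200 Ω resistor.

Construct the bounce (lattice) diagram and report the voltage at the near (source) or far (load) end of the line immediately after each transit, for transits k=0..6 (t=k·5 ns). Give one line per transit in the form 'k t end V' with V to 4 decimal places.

Γ_L=0.333333, Γ_S=-0.333333; launch V₁=10·100/150=6.666667
k=0 src: V=6.6667
k=1 load: inc=6.666667, refl=6.666667·0.333333=2.2222; V=0.000000+6.666667+2.222222=8.8889
k=2 src: inc=2.222222, refl=2.222222·-0.333333=-0.7407; V=6.666667+2.222222+-0.740741=8.1481
k=3 load: inc=-0.740741, refl=-0.740741·0.333333=-0.2469; V=8.888889+-0.740741+-0.246914=7.9012
k=4 src: inc=-0.246914, refl=-0.246914·-0.333333=0.0823; V=8.148148+-0.246914+0.082305=7.9835
k=5 load: inc=0.082305, refl=0.082305·0.333333=0.0274; V=7.901235+0.082305+0.027435=8.0110
k=6 src: inc=0.027435, refl=0.027435·-0.333333=-0.0091; V=7.983539+0.027435+-0.009145=8.0018

0 0 source 6.6667
1 5 load 8.8889
2 10 source 8.1481
3 15 load 7.9012
4 20 source 7.9835
5 25 load 8.0110
6 30 source 8.0018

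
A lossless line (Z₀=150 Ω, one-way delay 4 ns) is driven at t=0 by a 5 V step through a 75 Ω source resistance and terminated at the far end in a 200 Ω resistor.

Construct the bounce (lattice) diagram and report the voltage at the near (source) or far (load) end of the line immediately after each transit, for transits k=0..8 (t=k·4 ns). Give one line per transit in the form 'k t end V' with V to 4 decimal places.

Γ_L=0.142857, Γ_S=-0.333333; launch V₁=5·150/225=3.333333
k=0 src: V=3.3333
k=1 load: inc=3.333333, refl=3.333333·0.142857=0.4762; V=0.000000+3.333333+0.476190=3.8095
k=2 src: inc=0.476190, refl=0.476190·-0.333333=-0.1587; V=3.333333+0.476190+-0.158730=3.6508
k=3 load: inc=-0.158730, refl=-0.158730·0.142857=-0.0227; V=3.809524+-0.158730+-0.022676=3.6281
k=4 src: inc=-0.022676, refl=-0.022676·-0.333333=0.0076; V=3.650794+-0.022676+0.007559=3.6357
k=5 load: inc=0.007559, refl=0.007559·0.142857=0.0011; V=3.628118+0.007559+0.001080=3.6368
k=6 src: inc=0.001080, refl=0.001080·-0.333333=-0.0004; V=3.635676+0.001080+-0.000360=3.6364
k=7 load: inc=-0.000360, refl=-0.000360·0.142857=-0.0001; V=3.636756+-0.000360+-0.000051=3.6363
k=8 src: inc=-0.000051, refl=-0.000051·-0.333333=0.0000; V=3.636396+-0.000051+0.000017=3.6364

0 0 source 3.3333
1 4 load 3.8095
2 8 source 3.6508
3 12 load 3.6281
4 16 source 3.6357
5 20 load 3.6368
6 24 source 3.6364
7 28 load 3.6363
8 32 source 3.6364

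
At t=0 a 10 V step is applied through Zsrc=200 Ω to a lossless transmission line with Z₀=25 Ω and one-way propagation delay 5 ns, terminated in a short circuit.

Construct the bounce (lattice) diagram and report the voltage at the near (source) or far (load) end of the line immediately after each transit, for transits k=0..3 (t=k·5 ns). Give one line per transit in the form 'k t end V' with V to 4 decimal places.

0 0 source 1.1111
1 5 load 0.0000
2 10 source -0.8642
3 15 load 0.0000

Γ_L=-1.000000, Γ_S=0.777778; launch V₁=10·25/225=1.111111
k=0 src: V=1.1111
k=1 load: inc=1.111111, refl=1.111111·-1.000000=-1.1111; V=0.000000+1.111111+-1.111111=0.0000
k=2 src: inc=-1.111111, refl=-1.111111·0.777778=-0.8642; V=1.111111+-1.111111+-0.864198=-0.8642
k=3 load: inc=-0.864198, refl=-0.864198·-1.000000=0.8642; V=0.000000+-0.864198+0.864198=0.0000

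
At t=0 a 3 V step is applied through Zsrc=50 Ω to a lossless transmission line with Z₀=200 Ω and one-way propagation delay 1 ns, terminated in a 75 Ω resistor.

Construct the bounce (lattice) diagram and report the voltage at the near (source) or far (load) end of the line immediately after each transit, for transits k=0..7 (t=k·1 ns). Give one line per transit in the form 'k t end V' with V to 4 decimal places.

0 0 source 2.4000
1 1 load 1.3091
2 2 source 1.9636
3 3 load 1.6661
4 4 source 1.8446
5 5 load 1.7635
6 6 source 1.8122
7 7 load 1.7900

Γ_L=-0.454545, Γ_S=-0.600000; launch V₁=3·200/250=2.400000
k=0 src: V=2.4000
k=1 load: inc=2.400000, refl=2.400000·-0.454545=-1.0909; V=0.000000+2.400000+-1.090909=1.3091
k=2 src: inc=-1.090909, refl=-1.090909·-0.600000=0.6545; V=2.400000+-1.090909+0.654545=1.9636
k=3 load: inc=0.654545, refl=0.654545·-0.454545=-0.2975; V=1.309091+0.654545+-0.297521=1.6661
k=4 src: inc=-0.297521, refl=-0.297521·-0.600000=0.1785; V=1.963636+-0.297521+0.178512=1.8446
k=5 load: inc=0.178512, refl=0.178512·-0.454545=-0.0811; V=1.666116+0.178512+-0.081142=1.7635
k=6 src: inc=-0.081142, refl=-0.081142·-0.600000=0.0487; V=1.844628+-0.081142+0.048685=1.8122
k=7 load: inc=0.048685, refl=0.048685·-0.454545=-0.0221; V=1.763486+0.048685+-0.022130=1.7900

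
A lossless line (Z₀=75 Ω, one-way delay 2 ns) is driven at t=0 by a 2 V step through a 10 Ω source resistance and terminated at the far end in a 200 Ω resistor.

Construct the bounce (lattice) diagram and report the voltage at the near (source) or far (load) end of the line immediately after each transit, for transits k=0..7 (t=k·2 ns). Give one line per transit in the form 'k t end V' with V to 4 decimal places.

Γ_L=0.454545, Γ_S=-0.764706; launch V₁=2·75/85=1.764706
k=0 src: V=1.7647
k=1 load: inc=1.764706, refl=1.764706·0.454545=0.8021; V=0.000000+1.764706+0.802139=2.5668
k=2 src: inc=0.802139, refl=0.802139·-0.764706=-0.6134; V=1.764706+0.802139+-0.613400=1.9534
k=3 load: inc=-0.613400, refl=-0.613400·0.454545=-0.2788; V=2.566845+-0.613400+-0.278818=1.6746
k=4 src: inc=-0.278818, refl=-0.278818·-0.764706=0.2132; V=1.953444+-0.278818+0.213214=1.8878
k=5 load: inc=0.213214, refl=0.213214·0.454545=0.0969; V=1.674626+0.213214+0.096915=1.9848
k=6 src: inc=0.096915, refl=0.096915·-0.764706=-0.0741; V=1.887840+0.096915+-0.074112=1.9106
k=7 load: inc=-0.074112, refl=-0.074112·0.454545=-0.0337; V=1.984756+-0.074112+-0.033687=1.8770

0 0 source 1.7647
1 2 load 2.5668
2 4 source 1.9534
3 6 load 1.6746
4 8 source 1.8878
5 10 load 1.9848
6 12 source 1.9106
7 14 load 1.8770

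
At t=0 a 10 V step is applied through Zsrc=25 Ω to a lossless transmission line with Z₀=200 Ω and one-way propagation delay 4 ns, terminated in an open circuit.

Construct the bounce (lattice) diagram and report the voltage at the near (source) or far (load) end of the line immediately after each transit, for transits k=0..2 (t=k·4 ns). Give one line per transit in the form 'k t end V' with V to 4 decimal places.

0 0 source 8.8889
1 4 load 17.7778
2 8 source 10.8642

Γ_L=1.000000, Γ_S=-0.777778; launch V₁=10·200/225=8.888889
k=0 src: V=8.8889
k=1 load: inc=8.888889, refl=8.888889·1.000000=8.8889; V=0.000000+8.888889+8.888889=17.7778
k=2 src: inc=8.888889, refl=8.888889·-0.777778=-6.9136; V=8.888889+8.888889+-6.913580=10.8642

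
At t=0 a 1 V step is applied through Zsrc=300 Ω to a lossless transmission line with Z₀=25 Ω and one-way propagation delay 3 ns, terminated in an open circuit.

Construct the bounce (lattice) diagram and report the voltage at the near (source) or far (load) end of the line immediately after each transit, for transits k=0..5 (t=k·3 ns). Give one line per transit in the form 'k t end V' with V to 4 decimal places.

Γ_L=1.000000, Γ_S=0.846154; launch V₁=1·25/325=0.076923
k=0 src: V=0.0769
k=1 load: inc=0.076923, refl=0.076923·1.000000=0.0769; V=0.000000+0.076923+0.076923=0.1538
k=2 src: inc=0.076923, refl=0.076923·0.846154=0.0651; V=0.076923+0.076923+0.065089=0.2189
k=3 load: inc=0.065089, refl=0.065089·1.000000=0.0651; V=0.153846+0.065089+0.065089=0.2840
k=4 src: inc=0.065089, refl=0.065089·0.846154=0.0551; V=0.218935+0.065089+0.055075=0.3391
k=5 load: inc=0.055075, refl=0.055075·1.000000=0.0551; V=0.284024+0.055075+0.055075=0.3942

0 0 source 0.0769
1 3 load 0.1538
2 6 source 0.2189
3 9 load 0.2840
4 12 source 0.3391
5 15 load 0.3942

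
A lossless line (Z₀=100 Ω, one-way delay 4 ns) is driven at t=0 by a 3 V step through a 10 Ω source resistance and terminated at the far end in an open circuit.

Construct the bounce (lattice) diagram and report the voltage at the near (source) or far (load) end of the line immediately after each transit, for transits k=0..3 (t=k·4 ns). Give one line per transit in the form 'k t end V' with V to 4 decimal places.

Γ_L=1.000000, Γ_S=-0.818182; launch V₁=3·100/110=2.727273
k=0 src: V=2.7273
k=1 load: inc=2.727273, refl=2.727273·1.000000=2.7273; V=0.000000+2.727273+2.727273=5.4545
k=2 src: inc=2.727273, refl=2.727273·-0.818182=-2.2314; V=2.727273+2.727273+-2.231405=3.2231
k=3 load: inc=-2.231405, refl=-2.231405·1.000000=-2.2314; V=5.454545+-2.231405+-2.231405=0.9917

0 0 source 2.7273
1 4 load 5.4545
2 8 source 3.2231
3 12 load 0.9917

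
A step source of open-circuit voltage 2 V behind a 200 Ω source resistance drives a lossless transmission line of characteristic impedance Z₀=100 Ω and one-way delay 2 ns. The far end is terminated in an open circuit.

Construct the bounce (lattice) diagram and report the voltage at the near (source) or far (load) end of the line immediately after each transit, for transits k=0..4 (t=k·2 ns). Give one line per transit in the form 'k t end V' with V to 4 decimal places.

Γ_L=1.000000, Γ_S=0.333333; launch V₁=2·100/300=0.666667
k=0 src: V=0.6667
k=1 load: inc=0.666667, refl=0.666667·1.000000=0.6667; V=0.000000+0.666667+0.666667=1.3333
k=2 src: inc=0.666667, refl=0.666667·0.333333=0.2222; V=0.666667+0.666667+0.222222=1.5556
k=3 load: inc=0.222222, refl=0.222222·1.000000=0.2222; V=1.333333+0.222222+0.222222=1.7778
k=4 src: inc=0.222222, refl=0.222222·0.333333=0.0741; V=1.555556+0.222222+0.074074=1.8519

0 0 source 0.6667
1 2 load 1.3333
2 4 source 1.5556
3 6 load 1.7778
4 8 source 1.8519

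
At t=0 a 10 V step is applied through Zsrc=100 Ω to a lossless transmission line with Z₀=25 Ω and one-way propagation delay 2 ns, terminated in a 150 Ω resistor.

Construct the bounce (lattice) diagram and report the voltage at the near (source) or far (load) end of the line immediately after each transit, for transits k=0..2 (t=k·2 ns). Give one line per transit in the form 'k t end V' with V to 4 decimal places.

0 0 source 2.0000
1 2 load 3.4286
2 4 source 4.2857

Γ_L=0.714286, Γ_S=0.600000; launch V₁=10·25/125=2.000000
k=0 src: V=2.0000
k=1 load: inc=2.000000, refl=2.000000·0.714286=1.4286; V=0.000000+2.000000+1.428571=3.4286
k=2 src: inc=1.428571, refl=1.428571·0.600000=0.8571; V=2.000000+1.428571+0.857143=4.2857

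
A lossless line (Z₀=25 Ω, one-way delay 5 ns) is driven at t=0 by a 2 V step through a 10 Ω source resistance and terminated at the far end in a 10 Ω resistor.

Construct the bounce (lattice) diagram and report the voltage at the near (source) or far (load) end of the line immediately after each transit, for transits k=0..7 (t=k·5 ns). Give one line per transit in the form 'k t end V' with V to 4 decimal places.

0 0 source 1.4286
1 5 load 0.8163
2 10 source 1.0787
3 15 load 0.9663
4 20 source 1.0145
5 25 load 0.9938
6 30 source 1.0027
7 35 load 0.9989

Γ_L=-0.428571, Γ_S=-0.428571; launch V₁=2·25/35=1.428571
k=0 src: V=1.4286
k=1 load: inc=1.428571, refl=1.428571·-0.428571=-0.6122; V=0.000000+1.428571+-0.612245=0.8163
k=2 src: inc=-0.612245, refl=-0.612245·-0.428571=0.2624; V=1.428571+-0.612245+0.262391=1.0787
k=3 load: inc=0.262391, refl=0.262391·-0.428571=-0.1125; V=0.816327+0.262391+-0.112453=0.9663
k=4 src: inc=-0.112453, refl=-0.112453·-0.428571=0.0482; V=1.078717+-0.112453+0.048194=1.0145
k=5 load: inc=0.048194, refl=0.048194·-0.428571=-0.0207; V=0.966264+0.048194+-0.020655=0.9938
k=6 src: inc=-0.020655, refl=-0.020655·-0.428571=0.0089; V=1.014458+-0.020655+0.008852=1.0027
k=7 load: inc=0.008852, refl=0.008852·-0.428571=-0.0038; V=0.993804+0.008852+-0.003794=0.9989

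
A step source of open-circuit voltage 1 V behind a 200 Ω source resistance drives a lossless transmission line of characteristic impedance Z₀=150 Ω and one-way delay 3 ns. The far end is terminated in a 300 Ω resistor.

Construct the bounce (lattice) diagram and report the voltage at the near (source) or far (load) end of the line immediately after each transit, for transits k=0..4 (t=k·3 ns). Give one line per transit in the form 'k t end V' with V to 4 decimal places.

Γ_L=0.333333, Γ_S=0.142857; launch V₁=1·150/350=0.428571
k=0 src: V=0.4286
k=1 load: inc=0.428571, refl=0.428571·0.333333=0.1429; V=0.000000+0.428571+0.142857=0.5714
k=2 src: inc=0.142857, refl=0.142857·0.142857=0.0204; V=0.428571+0.142857+0.020408=0.5918
k=3 load: inc=0.020408, refl=0.020408·0.333333=0.0068; V=0.571429+0.020408+0.006803=0.5986
k=4 src: inc=0.006803, refl=0.006803·0.142857=0.0010; V=0.591837+0.006803+0.000972=0.5996

0 0 source 0.4286
1 3 load 0.5714
2 6 source 0.5918
3 9 load 0.5986
4 12 source 0.5996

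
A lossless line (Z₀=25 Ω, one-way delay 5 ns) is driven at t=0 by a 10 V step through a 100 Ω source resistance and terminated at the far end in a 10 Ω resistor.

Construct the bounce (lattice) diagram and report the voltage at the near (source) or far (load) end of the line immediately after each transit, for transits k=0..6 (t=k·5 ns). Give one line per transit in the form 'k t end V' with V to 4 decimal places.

0 0 source 2.0000
1 5 load 1.1429
2 10 source 0.6286
3 15 load 0.8490
4 20 source 0.9812
5 25 load 0.9245
6 30 source 0.8905

Γ_L=-0.428571, Γ_S=0.600000; launch V₁=10·25/125=2.000000
k=0 src: V=2.0000
k=1 load: inc=2.000000, refl=2.000000·-0.428571=-0.8571; V=0.000000+2.000000+-0.857143=1.1429
k=2 src: inc=-0.857143, refl=-0.857143·0.600000=-0.5143; V=2.000000+-0.857143+-0.514286=0.6286
k=3 load: inc=-0.514286, refl=-0.514286·-0.428571=0.2204; V=1.142857+-0.514286+0.220408=0.8490
k=4 src: inc=0.220408, refl=0.220408·0.600000=0.1322; V=0.628571+0.220408+0.132245=0.9812
k=5 load: inc=0.132245, refl=0.132245·-0.428571=-0.0567; V=0.848980+0.132245+-0.056676=0.9245
k=6 src: inc=-0.056676, refl=-0.056676·0.600000=-0.0340; V=0.981224+-0.056676+-0.034006=0.8905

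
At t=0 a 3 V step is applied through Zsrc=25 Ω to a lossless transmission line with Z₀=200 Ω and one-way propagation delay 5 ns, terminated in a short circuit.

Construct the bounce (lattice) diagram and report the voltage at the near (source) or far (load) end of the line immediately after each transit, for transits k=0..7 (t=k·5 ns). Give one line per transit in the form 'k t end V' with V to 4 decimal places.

Γ_L=-1.000000, Γ_S=-0.777778; launch V₁=3·200/225=2.666667
k=0 src: V=2.6667
k=1 load: inc=2.666667, refl=2.666667·-1.000000=-2.6667; V=0.000000+2.666667+-2.666667=0.0000
k=2 src: inc=-2.666667, refl=-2.666667·-0.777778=2.0741; V=2.666667+-2.666667+2.074074=2.0741
k=3 load: inc=2.074074, refl=2.074074·-1.000000=-2.0741; V=0.000000+2.074074+-2.074074=0.0000
k=4 src: inc=-2.074074, refl=-2.074074·-0.777778=1.6132; V=2.074074+-2.074074+1.613169=1.6132
k=5 load: inc=1.613169, refl=1.613169·-1.000000=-1.6132; V=0.000000+1.613169+-1.613169=0.0000
k=6 src: inc=-1.613169, refl=-1.613169·-0.777778=1.2547; V=1.613169+-1.613169+1.254687=1.2547
k=7 load: inc=1.254687, refl=1.254687·-1.000000=-1.2547; V=0.000000+1.254687+-1.254687=0.0000

0 0 source 2.6667
1 5 load 0.0000
2 10 source 2.0741
3 15 load 0.0000
4 20 source 1.6132
5 25 load 0.0000
6 30 source 1.2547
7 35 load 0.0000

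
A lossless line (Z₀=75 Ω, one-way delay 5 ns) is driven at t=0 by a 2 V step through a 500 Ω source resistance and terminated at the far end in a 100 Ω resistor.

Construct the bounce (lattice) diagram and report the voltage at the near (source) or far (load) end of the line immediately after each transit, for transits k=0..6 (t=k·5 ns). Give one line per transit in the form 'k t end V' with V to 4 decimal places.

0 0 source 0.2609
1 5 load 0.2981
2 10 source 0.3257
3 15 load 0.3296
4 20 source 0.3325
5 25 load 0.3329
6 30 source 0.3332

Γ_L=0.142857, Γ_S=0.739130; launch V₁=2·75/575=0.260870
k=0 src: V=0.2609
k=1 load: inc=0.260870, refl=0.260870·0.142857=0.0373; V=0.000000+0.260870+0.037267=0.2981
k=2 src: inc=0.037267, refl=0.037267·0.739130=0.0275; V=0.260870+0.037267+0.027545=0.3257
k=3 load: inc=0.027545, refl=0.027545·0.142857=0.0039; V=0.298137+0.027545+0.003935=0.3296
k=4 src: inc=0.003935, refl=0.003935·0.739130=0.0029; V=0.325682+0.003935+0.002909=0.3325
k=5 load: inc=0.002909, refl=0.002909·0.142857=0.0004; V=0.329617+0.002909+0.000416=0.3329
k=6 src: inc=0.000416, refl=0.000416·0.739130=0.0003; V=0.332525+0.000416+0.000307=0.3332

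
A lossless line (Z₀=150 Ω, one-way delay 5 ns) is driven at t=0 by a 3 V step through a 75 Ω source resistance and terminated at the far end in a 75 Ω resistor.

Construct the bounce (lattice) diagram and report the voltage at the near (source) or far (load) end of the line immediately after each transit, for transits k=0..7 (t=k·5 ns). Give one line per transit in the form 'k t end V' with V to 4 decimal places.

Γ_L=-0.333333, Γ_S=-0.333333; launch V₁=3·150/225=2.000000
k=0 src: V=2.0000
k=1 load: inc=2.000000, refl=2.000000·-0.333333=-0.6667; V=0.000000+2.000000+-0.666667=1.3333
k=2 src: inc=-0.666667, refl=-0.666667·-0.333333=0.2222; V=2.000000+-0.666667+0.222222=1.5556
k=3 load: inc=0.222222, refl=0.222222·-0.333333=-0.0741; V=1.333333+0.222222+-0.074074=1.4815
k=4 src: inc=-0.074074, refl=-0.074074·-0.333333=0.0247; V=1.555556+-0.074074+0.024691=1.5062
k=5 load: inc=0.024691, refl=0.024691·-0.333333=-0.0082; V=1.481481+0.024691+-0.008230=1.4979
k=6 src: inc=-0.008230, refl=-0.008230·-0.333333=0.0027; V=1.506173+-0.008230+0.002743=1.5007
k=7 load: inc=0.002743, refl=0.002743·-0.333333=-0.0009; V=1.497942+0.002743+-0.000914=1.4998

0 0 source 2.0000
1 5 load 1.3333
2 10 source 1.5556
3 15 load 1.4815
4 20 source 1.5062
5 25 load 1.4979
6 30 source 1.5007
7 35 load 1.4998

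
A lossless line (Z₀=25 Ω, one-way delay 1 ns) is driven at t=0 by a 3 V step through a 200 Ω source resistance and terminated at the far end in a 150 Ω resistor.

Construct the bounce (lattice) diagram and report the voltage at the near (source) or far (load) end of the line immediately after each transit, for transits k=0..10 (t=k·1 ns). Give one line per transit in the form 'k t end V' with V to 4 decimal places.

Γ_L=0.714286, Γ_S=0.777778; launch V₁=3·25/225=0.333333
k=0 src: V=0.3333
k=1 load: inc=0.333333, refl=0.333333·0.714286=0.2381; V=0.000000+0.333333+0.238095=0.5714
k=2 src: inc=0.238095, refl=0.238095·0.777778=0.1852; V=0.333333+0.238095+0.185185=0.7566
k=3 load: inc=0.185185, refl=0.185185·0.714286=0.1323; V=0.571429+0.185185+0.132275=0.8889
k=4 src: inc=0.132275, refl=0.132275·0.777778=0.1029; V=0.756614+0.132275+0.102881=0.9918
k=5 load: inc=0.102881, refl=0.102881·0.714286=0.0735; V=0.888889+0.102881+0.073486=1.0653
k=6 src: inc=0.073486, refl=0.073486·0.777778=0.0572; V=0.991770+0.073486+0.057156=1.1224
k=7 load: inc=0.057156, refl=0.057156·0.714286=0.0408; V=1.065256+0.057156+0.040826=1.1632
k=8 src: inc=0.040826, refl=0.040826·0.777778=0.0318; V=1.122412+0.040826+0.031753=1.1950
k=9 load: inc=0.031753, refl=0.031753·0.714286=0.0227; V=1.163237+0.031753+0.022681=1.2177
k=10 src: inc=0.022681, refl=0.022681·0.777778=0.0176; V=1.194991+0.022681+0.017641=1.2353

0 0 source 0.3333
1 1 load 0.5714
2 2 source 0.7566
3 3 load 0.8889
4 4 source 0.9918
5 5 load 1.0653
6 6 source 1.1224
7 7 load 1.1632
8 8 source 1.1950
9 9 load 1.2177
10 10 source 1.2353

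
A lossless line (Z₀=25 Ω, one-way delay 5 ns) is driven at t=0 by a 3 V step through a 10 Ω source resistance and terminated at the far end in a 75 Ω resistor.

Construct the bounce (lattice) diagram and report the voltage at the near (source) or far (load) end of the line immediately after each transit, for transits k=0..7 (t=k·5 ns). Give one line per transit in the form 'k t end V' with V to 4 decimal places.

0 0 source 2.1429
1 5 load 3.2143
2 10 source 2.7551
3 15 load 2.5255
4 20 source 2.6239
5 25 load 2.6731
6 30 source 2.6520
7 35 load 2.6415

Γ_L=0.500000, Γ_S=-0.428571; launch V₁=3·25/35=2.142857
k=0 src: V=2.1429
k=1 load: inc=2.142857, refl=2.142857·0.500000=1.0714; V=0.000000+2.142857+1.071429=3.2143
k=2 src: inc=1.071429, refl=1.071429·-0.428571=-0.4592; V=2.142857+1.071429+-0.459184=2.7551
k=3 load: inc=-0.459184, refl=-0.459184·0.500000=-0.2296; V=3.214286+-0.459184+-0.229592=2.5255
k=4 src: inc=-0.229592, refl=-0.229592·-0.428571=0.0984; V=2.755102+-0.229592+0.098397=2.6239
k=5 load: inc=0.098397, refl=0.098397·0.500000=0.0492; V=2.525510+0.098397+0.049198=2.6731
k=6 src: inc=0.049198, refl=0.049198·-0.428571=-0.0211; V=2.623907+0.049198+-0.021085=2.6520
k=7 load: inc=-0.021085, refl=-0.021085·0.500000=-0.0105; V=2.673105+-0.021085+-0.010542=2.6415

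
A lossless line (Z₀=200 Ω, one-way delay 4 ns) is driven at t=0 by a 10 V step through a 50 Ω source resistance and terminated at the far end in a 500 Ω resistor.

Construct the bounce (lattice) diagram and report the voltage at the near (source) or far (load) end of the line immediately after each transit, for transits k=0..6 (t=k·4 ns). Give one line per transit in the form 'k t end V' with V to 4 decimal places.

0 0 source 8.0000
1 4 load 11.4286
2 8 source 9.3714
3 12 load 8.4898
4 16 source 9.0188
5 20 load 9.2455
6 24 source 9.1095

Γ_L=0.428571, Γ_S=-0.600000; launch V₁=10·200/250=8.000000
k=0 src: V=8.0000
k=1 load: inc=8.000000, refl=8.000000·0.428571=3.4286; V=0.000000+8.000000+3.428571=11.4286
k=2 src: inc=3.428571, refl=3.428571·-0.600000=-2.0571; V=8.000000+3.428571+-2.057143=9.3714
k=3 load: inc=-2.057143, refl=-2.057143·0.428571=-0.8816; V=11.428571+-2.057143+-0.881633=8.4898
k=4 src: inc=-0.881633, refl=-0.881633·-0.600000=0.5290; V=9.371429+-0.881633+0.528980=9.0188
k=5 load: inc=0.528980, refl=0.528980·0.428571=0.2267; V=8.489796+0.528980+0.226706=9.2455
k=6 src: inc=0.226706, refl=0.226706·-0.600000=-0.1360; V=9.018776+0.226706+-0.136023=9.1095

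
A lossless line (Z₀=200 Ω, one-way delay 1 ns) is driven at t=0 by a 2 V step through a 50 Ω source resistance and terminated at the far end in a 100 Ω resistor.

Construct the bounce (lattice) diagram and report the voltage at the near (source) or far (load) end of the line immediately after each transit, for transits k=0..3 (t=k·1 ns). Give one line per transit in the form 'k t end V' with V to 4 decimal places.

Γ_L=-0.333333, Γ_S=-0.600000; launch V₁=2·200/250=1.600000
k=0 src: V=1.6000
k=1 load: inc=1.600000, refl=1.600000·-0.333333=-0.5333; V=0.000000+1.600000+-0.533333=1.0667
k=2 src: inc=-0.533333, refl=-0.533333·-0.600000=0.3200; V=1.600000+-0.533333+0.320000=1.3867
k=3 load: inc=0.320000, refl=0.320000·-0.333333=-0.1067; V=1.066667+0.320000+-0.106667=1.2800

0 0 source 1.6000
1 1 load 1.0667
2 2 source 1.3867
3 3 load 1.2800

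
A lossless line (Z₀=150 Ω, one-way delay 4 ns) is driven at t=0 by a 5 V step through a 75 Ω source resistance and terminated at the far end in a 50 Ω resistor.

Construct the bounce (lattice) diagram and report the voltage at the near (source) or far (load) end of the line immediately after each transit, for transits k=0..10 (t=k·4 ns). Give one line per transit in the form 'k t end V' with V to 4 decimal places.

Γ_L=-0.500000, Γ_S=-0.333333; launch V₁=5·150/225=3.333333
k=0 src: V=3.3333
k=1 load: inc=3.333333, refl=3.333333·-0.500000=-1.6667; V=0.000000+3.333333+-1.666667=1.6667
k=2 src: inc=-1.666667, refl=-1.666667·-0.333333=0.5556; V=3.333333+-1.666667+0.555556=2.2222
k=3 load: inc=0.555556, refl=0.555556·-0.500000=-0.2778; V=1.666667+0.555556+-0.277778=1.9444
k=4 src: inc=-0.277778, refl=-0.277778·-0.333333=0.0926; V=2.222222+-0.277778+0.092593=2.0370
k=5 load: inc=0.092593, refl=0.092593·-0.500000=-0.0463; V=1.944444+0.092593+-0.046296=1.9907
k=6 src: inc=-0.046296, refl=-0.046296·-0.333333=0.0154; V=2.037037+-0.046296+0.015432=2.0062
k=7 load: inc=0.015432, refl=0.015432·-0.500000=-0.0077; V=1.990741+0.015432+-0.007716=1.9985
k=8 src: inc=-0.007716, refl=-0.007716·-0.333333=0.0026; V=2.006173+-0.007716+0.002572=2.0010
k=9 load: inc=0.002572, refl=0.002572·-0.500000=-0.0013; V=1.998457+0.002572+-0.001286=1.9997
k=10 src: inc=-0.001286, refl=-0.001286·-0.333333=0.0004; V=2.001029+-0.001286+0.000429=2.0002

0 0 source 3.3333
1 4 load 1.6667
2 8 source 2.2222
3 12 load 1.9444
4 16 source 2.0370
5 20 load 1.9907
6 24 source 2.0062
7 28 load 1.9985
8 32 source 2.0010
9 36 load 1.9997
10 40 source 2.0002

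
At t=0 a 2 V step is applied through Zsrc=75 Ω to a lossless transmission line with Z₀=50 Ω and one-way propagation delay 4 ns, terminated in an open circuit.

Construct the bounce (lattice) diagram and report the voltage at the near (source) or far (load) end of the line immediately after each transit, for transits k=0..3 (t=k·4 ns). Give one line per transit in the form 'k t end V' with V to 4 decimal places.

0 0 source 0.8000
1 4 load 1.6000
2 8 source 1.7600
3 12 load 1.9200

Γ_L=1.000000, Γ_S=0.200000; launch V₁=2·50/125=0.800000
k=0 src: V=0.8000
k=1 load: inc=0.800000, refl=0.800000·1.000000=0.8000; V=0.000000+0.800000+0.800000=1.6000
k=2 src: inc=0.800000, refl=0.800000·0.200000=0.1600; V=0.800000+0.800000+0.160000=1.7600
k=3 load: inc=0.160000, refl=0.160000·1.000000=0.1600; V=1.600000+0.160000+0.160000=1.9200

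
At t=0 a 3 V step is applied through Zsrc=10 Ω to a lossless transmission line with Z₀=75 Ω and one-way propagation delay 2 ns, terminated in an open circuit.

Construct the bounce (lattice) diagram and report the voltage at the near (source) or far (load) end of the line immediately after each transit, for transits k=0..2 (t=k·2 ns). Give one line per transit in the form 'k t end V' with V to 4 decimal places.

Γ_L=1.000000, Γ_S=-0.764706; launch V₁=3·75/85=2.647059
k=0 src: V=2.6471
k=1 load: inc=2.647059, refl=2.647059·1.000000=2.6471; V=0.000000+2.647059+2.647059=5.2941
k=2 src: inc=2.647059, refl=2.647059·-0.764706=-2.0242; V=2.647059+2.647059+-2.024221=3.2699

0 0 source 2.6471
1 2 load 5.2941
2 4 source 3.2699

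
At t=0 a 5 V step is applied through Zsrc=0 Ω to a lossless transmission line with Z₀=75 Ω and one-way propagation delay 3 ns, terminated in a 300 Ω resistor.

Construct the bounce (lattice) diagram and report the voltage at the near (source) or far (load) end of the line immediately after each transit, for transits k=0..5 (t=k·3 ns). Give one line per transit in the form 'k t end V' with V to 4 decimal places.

0 0 source 5.0000
1 3 load 8.0000
2 6 source 5.0000
3 9 load 3.2000
4 12 source 5.0000
5 15 load 6.0800

Γ_L=0.600000, Γ_S=-1.000000; launch V₁=5·75/75=5.000000
k=0 src: V=5.0000
k=1 load: inc=5.000000, refl=5.000000·0.600000=3.0000; V=0.000000+5.000000+3.000000=8.0000
k=2 src: inc=3.000000, refl=3.000000·-1.000000=-3.0000; V=5.000000+3.000000+-3.000000=5.0000
k=3 load: inc=-3.000000, refl=-3.000000·0.600000=-1.8000; V=8.000000+-3.000000+-1.800000=3.2000
k=4 src: inc=-1.800000, refl=-1.800000·-1.000000=1.8000; V=5.000000+-1.800000+1.800000=5.0000
k=5 load: inc=1.800000, refl=1.800000·0.600000=1.0800; V=3.200000+1.800000+1.080000=6.0800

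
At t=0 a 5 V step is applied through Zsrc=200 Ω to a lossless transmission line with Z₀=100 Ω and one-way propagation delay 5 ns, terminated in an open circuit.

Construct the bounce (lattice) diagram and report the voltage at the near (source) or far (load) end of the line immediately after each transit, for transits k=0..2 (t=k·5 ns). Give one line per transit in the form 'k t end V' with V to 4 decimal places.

0 0 source 1.6667
1 5 load 3.3333
2 10 source 3.8889

Γ_L=1.000000, Γ_S=0.333333; launch V₁=5·100/300=1.666667
k=0 src: V=1.6667
k=1 load: inc=1.666667, refl=1.666667·1.000000=1.6667; V=0.000000+1.666667+1.666667=3.3333
k=2 src: inc=1.666667, refl=1.666667·0.333333=0.5556; V=1.666667+1.666667+0.555556=3.8889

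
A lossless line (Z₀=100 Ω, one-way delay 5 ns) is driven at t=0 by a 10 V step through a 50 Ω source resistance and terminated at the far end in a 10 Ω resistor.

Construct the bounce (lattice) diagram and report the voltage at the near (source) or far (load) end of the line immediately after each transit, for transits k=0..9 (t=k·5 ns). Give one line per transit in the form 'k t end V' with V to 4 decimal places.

0 0 source 6.6667
1 5 load 1.2121
2 10 source 3.0303
3 15 load 1.5427
4 20 source 2.0386
5 25 load 1.6329
6 30 source 1.7681
7 35 load 1.6574
8 40 source 1.6943
9 45 load 1.6642

Γ_L=-0.818182, Γ_S=-0.333333; launch V₁=10·100/150=6.666667
k=0 src: V=6.6667
k=1 load: inc=6.666667, refl=6.666667·-0.818182=-5.4545; V=0.000000+6.666667+-5.454545=1.2121
k=2 src: inc=-5.454545, refl=-5.454545·-0.333333=1.8182; V=6.666667+-5.454545+1.818182=3.0303
k=3 load: inc=1.818182, refl=1.818182·-0.818182=-1.4876; V=1.212121+1.818182+-1.487603=1.5427
k=4 src: inc=-1.487603, refl=-1.487603·-0.333333=0.4959; V=3.030303+-1.487603+0.495868=2.0386
k=5 load: inc=0.495868, refl=0.495868·-0.818182=-0.4057; V=1.542700+0.495868+-0.405710=1.6329
k=6 src: inc=-0.405710, refl=-0.405710·-0.333333=0.1352; V=2.038567+-0.405710+0.135237=1.7681
k=7 load: inc=0.135237, refl=0.135237·-0.818182=-0.1106; V=1.632858+0.135237+-0.110648=1.6574
k=8 src: inc=-0.110648, refl=-0.110648·-0.333333=0.0369; V=1.768094+-0.110648+0.036883=1.6943
k=9 load: inc=0.036883, refl=0.036883·-0.818182=-0.0302; V=1.657446+0.036883+-0.030177=1.6642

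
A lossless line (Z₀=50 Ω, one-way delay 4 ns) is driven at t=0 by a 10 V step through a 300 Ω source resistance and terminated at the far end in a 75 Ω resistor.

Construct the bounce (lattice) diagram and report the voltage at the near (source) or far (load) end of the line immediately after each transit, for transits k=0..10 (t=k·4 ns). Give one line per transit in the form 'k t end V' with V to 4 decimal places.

0 0 source 1.4286
1 4 load 1.7143
2 8 source 1.9184
3 12 load 1.9592
4 16 source 1.9883
5 20 load 1.9942
6 24 source 1.9983
7 28 load 1.9992
8 32 source 1.9998
9 36 load 1.9999
10 40 source 2.0000

Γ_L=0.200000, Γ_S=0.714286; launch V₁=10·50/350=1.428571
k=0 src: V=1.4286
k=1 load: inc=1.428571, refl=1.428571·0.200000=0.2857; V=0.000000+1.428571+0.285714=1.7143
k=2 src: inc=0.285714, refl=0.285714·0.714286=0.2041; V=1.428571+0.285714+0.204082=1.9184
k=3 load: inc=0.204082, refl=0.204082·0.200000=0.0408; V=1.714286+0.204082+0.040816=1.9592
k=4 src: inc=0.040816, refl=0.040816·0.714286=0.0292; V=1.918367+0.040816+0.029155=1.9883
k=5 load: inc=0.029155, refl=0.029155·0.200000=0.0058; V=1.959184+0.029155+0.005831=1.9942
k=6 src: inc=0.005831, refl=0.005831·0.714286=0.0042; V=1.988338+0.005831+0.004165=1.9983
k=7 load: inc=0.004165, refl=0.004165·0.200000=0.0008; V=1.994169+0.004165+0.000833=1.9992
k=8 src: inc=0.000833, refl=0.000833·0.714286=0.0006; V=1.998334+0.000833+0.000595=1.9998
k=9 load: inc=0.000595, refl=0.000595·0.200000=0.0001; V=1.999167+0.000595+0.000119=1.9999
k=10 src: inc=0.000119, refl=0.000119·0.714286=0.0001; V=1.999762+0.000119+0.000085=2.0000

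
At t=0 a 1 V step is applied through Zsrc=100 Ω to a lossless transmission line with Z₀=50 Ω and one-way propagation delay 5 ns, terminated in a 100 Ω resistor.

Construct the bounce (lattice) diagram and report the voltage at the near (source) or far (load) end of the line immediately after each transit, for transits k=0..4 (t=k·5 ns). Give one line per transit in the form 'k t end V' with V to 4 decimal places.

Γ_L=0.333333, Γ_S=0.333333; launch V₁=1·50/150=0.333333
k=0 src: V=0.3333
k=1 load: inc=0.333333, refl=0.333333·0.333333=0.1111; V=0.000000+0.333333+0.111111=0.4444
k=2 src: inc=0.111111, refl=0.111111·0.333333=0.0370; V=0.333333+0.111111+0.037037=0.4815
k=3 load: inc=0.037037, refl=0.037037·0.333333=0.0123; V=0.444444+0.037037+0.012346=0.4938
k=4 src: inc=0.012346, refl=0.012346·0.333333=0.0041; V=0.481481+0.012346+0.004115=0.4979

0 0 source 0.3333
1 5 load 0.4444
2 10 source 0.4815
3 15 load 0.4938
4 20 source 0.4979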